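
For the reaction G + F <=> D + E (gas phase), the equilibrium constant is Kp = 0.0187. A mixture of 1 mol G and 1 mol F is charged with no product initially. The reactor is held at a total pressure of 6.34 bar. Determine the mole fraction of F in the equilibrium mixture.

Let X = conversion of G (basis 1 mol G); extent of reaction ξ = X.
Mole table: n_G = 1 − X; n_F = 1 − X; n_D = X; n_E = X.
Since Δν = 0, n_T = 2 throughout.
y_i = n_i/n_T, p_i = y_i·P. Kp = p_D p_E / (p_G p_F).
Substituting and setting equal to 0.0187 gives a polynomial in X; the root in (0,1) is X = 0.120.
Then n_F = 0.88, n_T = 2, so y_F = 0.440.

y_F = 0.440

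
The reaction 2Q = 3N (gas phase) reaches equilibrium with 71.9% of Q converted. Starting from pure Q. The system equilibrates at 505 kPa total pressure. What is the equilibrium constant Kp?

Kp = 5.9e+03 kPa

Take 1 mol Q as basis and let X be its fractional conversion, so ξ = 0.5X.
Moles: n_Q = 1 − X; n_N = 1.5X.
Total moles n_T = 1 + 0.5X.
At X = 0.719: n_Q = 0.281, n_N = 1.08, n_T = 1.36.
p_i = (n_i/n_T)·P. Kp = p_N^3 / (p_Q^2) = 5.9e+03 kPa.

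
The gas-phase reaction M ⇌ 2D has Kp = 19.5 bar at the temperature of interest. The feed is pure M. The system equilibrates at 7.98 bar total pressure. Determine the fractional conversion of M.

X = 0.616

Let X = conversion of M (basis 1 mol M); extent of reaction ξ = X.
Species balance: n_M = 1 − X; n_D = 2X.
Total moles n_T = 1 + X.
Mole fractions y_i = n_i/n_T; Kp = p_D^2 / (p_M) with p_i = y_i·P.
Setting this equal to 19.5 bar and taking the physical root (0 < X < 1) gives X = 0.616.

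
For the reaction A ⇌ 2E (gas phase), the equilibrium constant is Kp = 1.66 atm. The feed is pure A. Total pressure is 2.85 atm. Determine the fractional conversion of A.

Take 1 mol A as basis and let X be its fractional conversion, so ξ = X.
Mole table: n_A = 1 − X; n_E = 2X.
Summing: n_T = 1 + X.
Mole fractions y_i = n_i/n_T; Kp = p_E^2 / (p_A) with p_i = y_i·P.
Substituting and setting equal to 1.66 atm gives a polynomial in X; the root in (0,1) is X = 0.357.

X = 0.357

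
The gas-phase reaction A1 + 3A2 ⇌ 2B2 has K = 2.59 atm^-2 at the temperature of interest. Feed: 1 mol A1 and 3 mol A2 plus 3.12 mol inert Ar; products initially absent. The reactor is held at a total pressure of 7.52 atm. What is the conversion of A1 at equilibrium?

X = 0.653

Let X = conversion of A1 (basis 1 mol A1); extent of reaction ξ = X.
Species balance: n_A1 = 1 − X; n_A2 = 3 − 3X; n_B2 = 2X; n_I = 3.12 (inert).
n_T = Σnᵢ = 7.12 − 2X.
Mole fractions y_i = n_i/n_T; K = p_B2^2 / (p_A1 p_A2^3) with p_i = y_i·P.
This yields a degree-4 equation in X; solving on (0,1), X = 0.653.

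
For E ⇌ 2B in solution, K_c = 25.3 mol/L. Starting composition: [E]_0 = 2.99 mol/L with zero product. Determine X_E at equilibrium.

X = 0.741

Let X = conversion of E; extent ξ = 2.99·X mol/L.
Concentrations: [E] = 2.99 − 2.99X; [B] = 5.98X.
K_c = [B]^2 / ([E]).
Solving K_c = 25.3 for X ∈ (0,1): X = 0.741.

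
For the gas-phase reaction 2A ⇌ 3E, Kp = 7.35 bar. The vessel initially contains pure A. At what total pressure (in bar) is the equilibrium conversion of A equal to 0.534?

Let X = conversion of A (basis 1 mol A); extent of reaction ξ = 0.5X.
Mole table: n_A = 1 − X; n_E = 1.5X.
Summing: n_T = 1 + 0.5X.
Kp = p_E^3 / (p_A^2) with p_i = (n_i/n_T)·P.
At X = 0.534: the mole-fraction product g(X) = Π y_i^ν_i = 1.868. Since Kp = g(X)·P^{1}, P = (Kp/g)^(1/1) = (7.35/1.868)^(1/1) = 3.93 bar.

P = 3.93 bar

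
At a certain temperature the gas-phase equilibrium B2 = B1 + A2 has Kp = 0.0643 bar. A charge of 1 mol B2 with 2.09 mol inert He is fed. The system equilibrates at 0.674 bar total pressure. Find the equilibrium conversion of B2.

X = 0.436

Let X = conversion of B2 (basis 1 mol B2); extent of reaction ξ = X.
At extent ξ: n_B2 = 1 − X; n_B1 = X; n_A2 = X; n_I = 2.09 (inert).
Total moles n_T = 3.09 + X.
With p_i = (n_i/n_T)P, Kp = p_B1 p_A2 / (p_B2).
Equating to 0.0643 bar and solving on 0 < X < 1: X = 0.436.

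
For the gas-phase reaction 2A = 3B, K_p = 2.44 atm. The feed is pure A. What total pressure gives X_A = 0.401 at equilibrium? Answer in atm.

Take 1 mol A as basis and let X be its fractional conversion, so ξ = 0.5X.
At extent ξ: n_A = 1 − X; n_B = 1.5X.
Summing: n_T = 1 + 0.5X.
K_p = p_B^3 / (p_A^2) with p_i = (n_i/n_T)·P.
At X = 0.401: the mole-fraction product g(X) = Π y_i^ν_i = 0.5052. Since K_p = g(X)·P^{1}, P = (K_p/g)^(1/1) = (2.44/0.5052)^(1/1) = 4.83 atm.

P = 4.83 atm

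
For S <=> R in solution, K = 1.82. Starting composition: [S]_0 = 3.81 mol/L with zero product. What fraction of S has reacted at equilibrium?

Let X = conversion of S; extent ξ = 3.81·X mol/L.
Concentrations: [S] = 3.81 − 3.81X; [R] = 3.81X.
K = [R] / ([S]).
Solving K = 1.82 for X ∈ (0,1): X = 0.645.

X = 0.645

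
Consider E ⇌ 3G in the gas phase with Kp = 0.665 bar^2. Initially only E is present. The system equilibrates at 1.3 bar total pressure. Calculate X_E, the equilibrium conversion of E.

Take 1 mol E as basis and let X be its fractional conversion, so ξ = X.
At extent ξ: n_E = 1 − X; n_G = 3X.
Summing: n_T = 1 + 2X.
y_i = n_i/n_T, p_i = y_i·P. Kp = p_G^3 / (p_E).
Setting this equal to 0.665 bar^2 and taking the physical root (0 < X < 1) gives X = 0.296.

X = 0.296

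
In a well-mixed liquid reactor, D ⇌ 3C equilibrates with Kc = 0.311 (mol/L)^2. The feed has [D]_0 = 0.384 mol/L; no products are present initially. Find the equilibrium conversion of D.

Let X = conversion of D; extent ξ = 0.384·X mol/L.
Concentrations: [D] = 0.384 − 0.384X; [C] = 1.15X.
Kc = [C]^3 / ([D]).
Setting equal to 0.311 and solving for X on (0,1) gives X = 0.367.

X = 0.367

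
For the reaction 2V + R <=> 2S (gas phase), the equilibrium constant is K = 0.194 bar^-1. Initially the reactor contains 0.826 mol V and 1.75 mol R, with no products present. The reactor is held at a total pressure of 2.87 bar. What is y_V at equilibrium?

Let X = conversion of V (basis 0.826 mol V); extent of reaction ξ = 0.413X.
At extent ξ: n_V = 0.826 − 0.826X; n_R = 1.75 − 0.413X; n_S = 0.826X.
n_T = Σnᵢ = 2.58 − 0.413X.
Mole fractions y_i = n_i/n_T; K = p_S^2 / (p_V^2 p_R) with p_i = y_i·P.
This yields a degree-3 equation in X; solving on (0,1), X = 0.377.
Then n_V = 0.514, n_T = 2.42, so y_V = 0.213.

y_V = 0.213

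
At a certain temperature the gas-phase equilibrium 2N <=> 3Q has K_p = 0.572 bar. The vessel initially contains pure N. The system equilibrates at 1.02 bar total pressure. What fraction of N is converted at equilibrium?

Take 1 mol N as basis and let X be its fractional conversion, so ξ = 0.5X.
Mole table: n_N = 1 − X; n_Q = 1.5X.
Total moles n_T = 1 + 0.5X.
y_i = n_i/n_T, p_i = y_i·P. K_p = p_Q^3 / (p_N^2).
Setting this equal to 0.572 bar and taking the physical root (0 < X < 1) gives X = 0.411.

X = 0.411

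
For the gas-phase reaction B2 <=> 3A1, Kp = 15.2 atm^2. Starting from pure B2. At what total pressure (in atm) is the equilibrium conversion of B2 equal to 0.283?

Take 1 mol B2 as basis and let X be its fractional conversion, so ξ = X.
Moles: n_B2 = 1 − X; n_A1 = 3X.
Total moles n_T = 1 + 2X.
Kp = p_A1^3 / (p_B2) with p_i = (n_i/n_T)·P.
At X = 0.283: the mole-fraction product g(X) = Π y_i^ν_i = 0.348. Since Kp = g(X)·P^{2}, P = (Kp/g)^(1/2) = (15.2/0.348)^(1/2) = 6.61 atm.

P = 6.61 atm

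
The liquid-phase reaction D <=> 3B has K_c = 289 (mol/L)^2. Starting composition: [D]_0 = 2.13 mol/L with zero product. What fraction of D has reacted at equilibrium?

Let X = conversion of D; extent ξ = 2.13·X mol/L.
Concentrations: [D] = 2.13 − 2.13X; [B] = 6.39X.
K_c = [B]^3 / ([D]).
Equating to 289 (mol/L)^2: the physical root is X = 0.791.

X = 0.791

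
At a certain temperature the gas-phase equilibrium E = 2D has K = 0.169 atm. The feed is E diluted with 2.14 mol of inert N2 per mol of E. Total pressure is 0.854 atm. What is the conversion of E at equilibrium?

X = 0.338

Take 1 mol E as basis and let X be its fractional conversion, so ξ = X.
Moles: n_E = 1 − X; n_D = 2X; n_I = 2.14 (inert).
Total moles n_T = 3.14 + X.
y_i = n_i/n_T, p_i = y_i·P. K = p_D^2 / (p_E).
Substituting and setting equal to 0.169 atm gives a polynomial in X; the root in (0,1) is X = 0.338.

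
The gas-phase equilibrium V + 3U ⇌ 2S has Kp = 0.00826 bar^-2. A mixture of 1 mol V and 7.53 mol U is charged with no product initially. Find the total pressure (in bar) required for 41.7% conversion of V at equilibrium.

P = 5.88 bar

Basis: 1 mol V initially; let X = conversion of V. Extent ξ = X.
At extent ξ: n_V = 1 − X; n_U = 7.53 − 3X; n_S = 2X.
Summing: n_T = 8.53 − 2X.
Kp = p_S^2 / (p_V p_U^3) with p_i = (n_i/n_T)·P.
At X = 0.417: the mole-fraction product g(X) = Π y_i^ν_i = 0.2854. Since Kp = g(X)·P^{-2}, P = (g/Kp)^(1/2) = (0.2854/0.00826)^(1/2) = 5.88 bar.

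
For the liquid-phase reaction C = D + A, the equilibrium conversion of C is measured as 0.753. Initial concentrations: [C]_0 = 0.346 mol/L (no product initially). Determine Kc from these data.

Kc = 0.794 mol/L

Let X = conversion of C.
Concentrations: [C] = 0.346 − 0.346X; [D] = 0.346X; [A] = 0.346X.
At X = 0.753: [C] = 0.0855, [D] = 0.261, [A] = 0.261.
Kc = [D] [A] / ([C]) = 0.794 mol/L.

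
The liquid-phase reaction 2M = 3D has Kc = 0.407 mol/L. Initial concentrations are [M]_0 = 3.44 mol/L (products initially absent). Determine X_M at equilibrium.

Let X = conversion of M; extent ξ = 3.44X/2 mol/L.
Concentrations: [M] = 3.44 − 3.44X; [D] = 5.16X.
Kc = [D]^3 / ([M]^2).
Setting equal to 0.407 and solving for X on (0,1) gives X = 0.266.

X = 0.266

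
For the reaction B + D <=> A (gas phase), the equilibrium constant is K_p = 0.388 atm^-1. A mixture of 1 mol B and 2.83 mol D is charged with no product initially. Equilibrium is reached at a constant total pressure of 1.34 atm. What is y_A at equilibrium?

y_A = 0.076

Let X = conversion of B (basis 1 mol B); extent of reaction ξ = X.
Moles: n_B = 1 − X; n_D = 2.83 − X; n_A = X.
Total moles n_T = 3.83 − X.
Mole fractions y_i = n_i/n_T; K_p = p_A / (p_B p_D) with p_i = y_i·P.
Setting this equal to 0.388 atm^-1 and taking the physical root (0 < X < 1) gives X = 0.272.
Then n_A = 0.272, n_T = 3.56, so y_A = 0.076.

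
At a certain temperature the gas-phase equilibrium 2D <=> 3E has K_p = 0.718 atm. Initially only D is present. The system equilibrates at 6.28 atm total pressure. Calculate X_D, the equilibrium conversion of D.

X = 0.273

Let X = conversion of D (basis 1 mol D); extent of reaction ξ = 0.5X.
At extent ξ: n_D = 1 − X; n_E = 1.5X.
n_T = Σnᵢ = 1 + 0.5X.
y_i = n_i/n_T, p_i = y_i·P. K_p = p_E^3 / (p_D^2).
Setting this equal to 0.718 atm and taking the physical root (0 < X < 1) gives X = 0.273.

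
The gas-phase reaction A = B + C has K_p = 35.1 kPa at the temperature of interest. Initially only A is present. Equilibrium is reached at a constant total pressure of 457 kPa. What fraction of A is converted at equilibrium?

Take 1 mol A as basis and let X be its fractional conversion, so ξ = X.
Mole table: n_A = 1 − X; n_B = X; n_C = X.
Total moles n_T = 1 + X.
Mole fractions y_i = n_i/n_T; K_p = p_B p_C / (p_A) with p_i = y_i·P.
Substituting and setting equal to 35.1 kPa gives a polynomial in X; the root in (0,1) is X = 0.267.

X = 0.267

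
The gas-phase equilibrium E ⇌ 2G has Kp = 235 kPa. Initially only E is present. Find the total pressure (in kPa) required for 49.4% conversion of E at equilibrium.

Take 1 mol E as basis and let X be its fractional conversion, so ξ = X.
Mole table: n_E = 1 − X; n_G = 2X.
Summing: n_T = 1 + X.
Kp = p_G^2 / (p_E) with p_i = (n_i/n_T)·P.
At X = 0.494: the mole-fraction product g(X) = Π y_i^ν_i = 1.291. Since Kp = g(X)·P^{1}, P = (Kp/g)^(1/1) = (235/1.291)^(1/1) = 182 kPa.

P = 182 kPa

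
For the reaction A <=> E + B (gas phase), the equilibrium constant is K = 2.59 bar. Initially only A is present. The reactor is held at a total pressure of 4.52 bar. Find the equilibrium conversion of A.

X = 0.604

Take 1 mol A as basis and let X be its fractional conversion, so ξ = X.
Moles: n_A = 1 − X; n_E = X; n_B = X.
Summing: n_T = 1 + X.
With p_i = (n_i/n_T)P, K = p_E p_B / (p_A).
Equating to 2.59 bar and solving on 0 < X < 1: X = 0.604.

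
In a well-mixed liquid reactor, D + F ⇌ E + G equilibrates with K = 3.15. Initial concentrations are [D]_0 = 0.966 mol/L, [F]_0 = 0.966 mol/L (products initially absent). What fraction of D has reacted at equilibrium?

Let X = conversion of D; extent ξ = 0.966·X mol/L.
Concentrations: [D] = 0.966 − 0.966X; [F] = 0.966 − 0.966X; [E] = 0.966X; [G] = 0.966X.
K = [E] [G] / ([D] [F]).
Solving K = 3.15 for X ∈ (0,1): X = 0.640.

X = 0.640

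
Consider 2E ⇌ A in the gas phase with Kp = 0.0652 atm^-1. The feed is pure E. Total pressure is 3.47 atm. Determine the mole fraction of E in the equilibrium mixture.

y_E = 0.840

Basis: 1 mol E initially; let X = conversion of E. Extent ξ = 0.5X.
Moles: n_E = 1 − X; n_A = 0.5X.
Summing: n_T = 1 − 0.5X.
With p_i = (n_i/n_T)P, Kp = p_A / (p_E^2).
This yields a degree-2 equation in X; solving on (0,1), X = 0.275.
Then n_E = 0.725, n_T = 0.862, so y_E = 0.840.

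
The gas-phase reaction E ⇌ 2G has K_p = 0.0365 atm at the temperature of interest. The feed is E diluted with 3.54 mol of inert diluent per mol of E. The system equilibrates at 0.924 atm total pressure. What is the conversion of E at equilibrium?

Basis: 1 mol E initially; let X = conversion of E. Extent ξ = X.
At extent ξ: n_E = 1 − X; n_G = 2X; n_I = 3.54 (inert).
Total moles n_T = 4.54 + X.
Mole fractions y_i = n_i/n_T; K_p = p_G^2 / (p_E) with p_i = y_i·P.
Setting this equal to 0.0365 atm and taking the physical root (0 < X < 1) gives X = 0.194.

X = 0.194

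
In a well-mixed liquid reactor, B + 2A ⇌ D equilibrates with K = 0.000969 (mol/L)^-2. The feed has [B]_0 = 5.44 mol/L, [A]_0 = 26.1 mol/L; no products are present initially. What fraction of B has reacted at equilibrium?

X = 0.329

Let X = conversion of B; extent ξ = 5.44·X mol/L.
Concentrations: [B] = 5.44 − 5.44X; [A] = 26.1 − 10.9X; [D] = 5.44X.
K = [D] / ([B] [A]^2).
Setting equal to 0.000969 and solving for X on (0,1) gives X = 0.329.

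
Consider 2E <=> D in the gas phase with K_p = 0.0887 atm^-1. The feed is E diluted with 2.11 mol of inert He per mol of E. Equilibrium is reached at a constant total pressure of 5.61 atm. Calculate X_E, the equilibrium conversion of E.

X = 0.208

Basis: 1 mol E initially; let X = conversion of E. Extent ξ = 0.5X.
Species balance: n_E = 1 − X; n_D = 0.5X; n_I = 2.11 (inert).
Total moles n_T = 3.11 − 0.5X.
y_i = n_i/n_T, p_i = y_i·P. K_p = p_D / (p_E^2).
Substituting and setting equal to 0.0887 atm^-1 gives a polynomial in X; the root in (0,1) is X = 0.208.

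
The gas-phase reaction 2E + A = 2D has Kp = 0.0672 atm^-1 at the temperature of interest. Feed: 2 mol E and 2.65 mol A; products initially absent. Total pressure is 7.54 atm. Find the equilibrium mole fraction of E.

Take 2 mol E as basis and let X be its fractional conversion, so ξ = X.
Species balance: n_E = 2 − 2X; n_A = 2.65 − X; n_D = 2X.
n_T = Σnᵢ = 4.65 − X.
y_i = n_i/n_T, p_i = y_i·P. Kp = p_D^2 / (p_E^2 p_A).
Equating to 0.0672 atm^-1 and solving on 0 < X < 1: X = 0.343.
Then n_E = 1.31, n_T = 4.31, so y_E = 0.305.

y_E = 0.305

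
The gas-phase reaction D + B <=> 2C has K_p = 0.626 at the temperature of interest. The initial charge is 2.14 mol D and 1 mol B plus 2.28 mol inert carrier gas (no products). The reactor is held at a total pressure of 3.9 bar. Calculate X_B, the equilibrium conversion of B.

X = 0.403

Take 1 mol B as basis and let X be its fractional conversion, so ξ = X.
Species balance: n_D = 2.14 − X; n_B = 1 − X; n_C = 2X; n_I = 2.28 (inert).
Total moles n_T = 5.42 (Δν = 0, constant).
Mole fractions y_i = n_i/n_T; K_p = p_C^2 / (p_D p_B) with p_i = y_i·P.
Equating to 0.626 and solving on 0 < X < 1: X = 0.403.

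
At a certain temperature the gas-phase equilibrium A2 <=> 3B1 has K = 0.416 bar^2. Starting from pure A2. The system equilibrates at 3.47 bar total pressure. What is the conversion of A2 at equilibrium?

X = 0.120

Basis: 1 mol A2 initially; let X = conversion of A2. Extent ξ = X.
Moles: n_A2 = 1 − X; n_B1 = 3X.
Total moles n_T = 1 + 2X.
y_i = n_i/n_T, p_i = y_i·P. K = p_B1^3 / (p_A2).
Substituting and setting equal to 0.416 bar^2 gives a polynomial in X; the root in (0,1) is X = 0.120.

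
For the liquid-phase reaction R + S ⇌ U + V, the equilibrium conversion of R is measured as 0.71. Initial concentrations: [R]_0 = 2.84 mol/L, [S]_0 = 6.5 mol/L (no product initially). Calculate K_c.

K_c = 1.1

Let X = conversion of R.
Concentrations: [R] = 2.84 − 2.84X; [S] = 6.5 − 2.84X; [U] = 2.84X; [V] = 2.84X.
At X = 0.71: [R] = 0.824, [S] = 4.48, [U] = 2.02, [V] = 2.02.
K_c = [U] [V] / ([R] [S]) = 1.1.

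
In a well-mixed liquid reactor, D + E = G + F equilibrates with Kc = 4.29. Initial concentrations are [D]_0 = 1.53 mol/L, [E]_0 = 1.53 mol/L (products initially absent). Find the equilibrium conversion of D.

Let X = conversion of D; extent ξ = 1.53·X mol/L.
Concentrations: [D] = 1.53 − 1.53X; [E] = 1.53 − 1.53X; [G] = 1.53X; [F] = 1.53X.
Kc = [G] [F] / ([D] [E]).
Setting equal to 4.29 and solving for X on (0,1) gives X = 0.674.

X = 0.674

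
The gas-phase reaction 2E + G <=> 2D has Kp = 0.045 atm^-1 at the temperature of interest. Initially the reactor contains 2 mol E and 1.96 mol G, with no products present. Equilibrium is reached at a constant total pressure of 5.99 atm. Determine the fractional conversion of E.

X = 0.260

Let X = conversion of E (basis 2 mol E); extent of reaction ξ = X.
Mole table: n_E = 2 − 2X; n_G = 1.96 − X; n_D = 2X.
Total moles n_T = 3.96 − X.
y_i = n_i/n_T, p_i = y_i·P. Kp = p_D^2 / (p_E^2 p_G).
Equating to 0.045 atm^-1 and solving on 0 < X < 1: X = 0.260.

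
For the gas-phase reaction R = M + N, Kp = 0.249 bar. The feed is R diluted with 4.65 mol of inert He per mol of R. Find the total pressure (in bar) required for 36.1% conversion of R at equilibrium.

P = 7.34 bar

Take 1 mol R as basis and let X be its fractional conversion, so ξ = X.
Moles: n_R = 1 − X; n_M = X; n_N = X; n_I = 4.65 (inert).
n_T = Σnᵢ = 5.65 + X.
Kp = p_M p_N / (p_R) with p_i = (n_i/n_T)·P.
At X = 0.361: the mole-fraction product g(X) = Π y_i^ν_i = 0.03393. Since Kp = g(X)·P^{1}, P = (Kp/g)^(1/1) = (0.249/0.03393)^(1/1) = 7.34 bar.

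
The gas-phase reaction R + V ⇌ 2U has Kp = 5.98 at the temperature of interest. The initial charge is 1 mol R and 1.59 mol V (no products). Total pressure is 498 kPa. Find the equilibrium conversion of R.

X = 0.672

Take 1 mol R as basis and let X be its fractional conversion, so ξ = X.
Species balance: n_R = 1 − X; n_V = 1.59 − X; n_U = 2X.
Since Δν = 0, n_T = 2.59 throughout.
With p_i = (n_i/n_T)P, Kp = p_U^2 / (p_R p_V).
Setting this equal to 5.98 and taking the physical root (0 < X < 1) gives X = 0.672.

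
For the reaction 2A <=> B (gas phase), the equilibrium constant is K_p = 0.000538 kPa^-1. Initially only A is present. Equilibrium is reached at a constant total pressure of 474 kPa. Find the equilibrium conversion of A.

X = 0.296

Basis: 1 mol A initially; let X = conversion of A. Extent ξ = 0.5X.
Moles: n_A = 1 − X; n_B = 0.5X.
Summing: n_T = 1 − 0.5X.
Mole fractions y_i = n_i/n_T; K_p = p_B / (p_A^2) with p_i = y_i·P.
Setting this equal to 0.000538 kPa^-1 and taking the physical root (0 < X < 1) gives X = 0.296.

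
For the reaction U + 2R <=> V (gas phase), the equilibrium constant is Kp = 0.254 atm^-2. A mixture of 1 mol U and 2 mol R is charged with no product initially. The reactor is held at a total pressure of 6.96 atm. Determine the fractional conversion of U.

X = 0.665

Let X = conversion of U (basis 1 mol U); extent of reaction ξ = X.
At extent ξ: n_U = 1 − X; n_R = 2 − 2X; n_V = X.
Total moles n_T = 3 − 2X.
y_i = n_i/n_T, p_i = y_i·P. Kp = p_V / (p_U p_R^2).
Substituting and setting equal to 0.254 atm^-2 gives a polynomial in X; the root in (0,1) is X = 0.665.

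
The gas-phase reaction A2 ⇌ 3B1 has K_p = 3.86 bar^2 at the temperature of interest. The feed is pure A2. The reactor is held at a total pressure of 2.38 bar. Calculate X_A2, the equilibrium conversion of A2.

X = 0.363

Let X = conversion of A2 (basis 1 mol A2); extent of reaction ξ = X.
Species balance: n_A2 = 1 − X; n_B1 = 3X.
Total moles n_T = 1 + 2X.
With p_i = (n_i/n_T)P, K_p = p_B1^3 / (p_A2).
Substituting and setting equal to 3.86 bar^2 gives a polynomial in X; the root in (0,1) is X = 0.363.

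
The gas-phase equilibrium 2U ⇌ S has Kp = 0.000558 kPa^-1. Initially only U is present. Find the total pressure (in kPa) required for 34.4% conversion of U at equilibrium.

P = 593 kPa

Basis: 1 mol U initially; let X = conversion of U. Extent ξ = 0.5X.
Species balance: n_U = 1 − X; n_S = 0.5X.
n_T = Σnᵢ = 1 − 0.5X.
Kp = p_S / (p_U^2) with p_i = (n_i/n_T)·P.
At X = 0.344: the mole-fraction product g(X) = Π y_i^ν_i = 0.3309. Since Kp = g(X)·P^{-1}, P = (g/Kp)^(1/1) = (0.3309/0.000558)^(1/1) = 593 kPa.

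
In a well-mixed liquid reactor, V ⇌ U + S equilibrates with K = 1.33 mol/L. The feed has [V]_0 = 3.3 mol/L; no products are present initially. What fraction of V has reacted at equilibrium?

X = 0.465

Let X = conversion of V; extent ξ = 3.3·X mol/L.
Concentrations: [V] = 3.3 − 3.3X; [U] = 3.3X; [S] = 3.3X.
K = [U] [S] / ([V]).
Setting equal to 1.33 and solving for X on (0,1) gives X = 0.465.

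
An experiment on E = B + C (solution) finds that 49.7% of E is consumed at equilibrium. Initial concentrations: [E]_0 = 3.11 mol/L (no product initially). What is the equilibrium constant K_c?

Let X = conversion of E.
Concentrations: [E] = 3.11 − 3.11X; [B] = 3.11X; [C] = 3.11X.
At X = 0.497: [E] = 1.56, [B] = 1.55, [C] = 1.55.
K_c = [B] [C] / ([E]) = 1.53 mol/L.

K_c = 1.53 mol/L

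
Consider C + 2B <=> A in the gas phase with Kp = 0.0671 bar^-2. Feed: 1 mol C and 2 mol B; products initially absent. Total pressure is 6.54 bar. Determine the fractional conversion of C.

Take 1 mol C as basis and let X be its fractional conversion, so ξ = X.
At extent ξ: n_C = 1 − X; n_B = 2 − 2X; n_A = X.
Summing: n_T = 3 − 2X.
y_i = n_i/n_T, p_i = y_i·P. Kp = p_A / (p_C p_B^2).
This yields a degree-3 equation in X; solving on (0,1), X = 0.443.

X = 0.443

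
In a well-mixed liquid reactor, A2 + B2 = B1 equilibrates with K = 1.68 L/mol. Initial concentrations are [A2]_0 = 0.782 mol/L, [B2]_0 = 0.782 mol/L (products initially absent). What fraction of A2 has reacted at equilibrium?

X = 0.429

Let X = conversion of A2; extent ξ = 0.782·X mol/L.
Concentrations: [A2] = 0.782 − 0.782X; [B2] = 0.782 − 0.782X; [B1] = 0.782X.
K = [B1] / ([A2] [B2]).
Equating to 1.68 L/mol: the physical root is X = 0.429.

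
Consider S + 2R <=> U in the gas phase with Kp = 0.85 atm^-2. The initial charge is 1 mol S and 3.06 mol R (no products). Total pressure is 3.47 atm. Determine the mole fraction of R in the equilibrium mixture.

y_R = 0.598

Let X = conversion of S (basis 1 mol S); extent of reaction ξ = X.
Mole table: n_S = 1 − X; n_R = 3.06 − 2X; n_U = X.
Total moles n_T = 4.06 − 2X.
With p_i = (n_i/n_T)P, Kp = p_U / (p_S p_R^2).
Setting this equal to 0.85 atm^-2 and taking the physical root (0 < X < 1) gives X = 0.786.
Then n_R = 1.49, n_T = 2.49, so y_R = 0.598.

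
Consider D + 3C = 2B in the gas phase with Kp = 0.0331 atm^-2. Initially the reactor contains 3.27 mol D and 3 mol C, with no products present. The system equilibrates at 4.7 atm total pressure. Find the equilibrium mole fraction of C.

Basis: 3 mol C initially; let X = conversion of C. Extent ξ = X.
Species balance: n_D = 3.27 − X; n_C = 3 − 3X; n_B = 2X.
Total moles n_T = 6.27 − 2X.
Mole fractions y_i = n_i/n_T; Kp = p_B^2 / (p_D p_C^3) with p_i = y_i·P.
This yields a degree-4 equation in X; solving on (0,1), X = 0.354.
Then n_C = 1.94, n_T = 5.56, so y_C = 0.348.

y_C = 0.348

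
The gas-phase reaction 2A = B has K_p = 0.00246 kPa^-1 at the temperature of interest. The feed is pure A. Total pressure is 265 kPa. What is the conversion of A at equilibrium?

Take 1 mol A as basis and let X be its fractional conversion, so ξ = 0.5X.
Mole table: n_A = 1 − X; n_B = 0.5X.
Total moles n_T = 1 − 0.5X.
Mole fractions y_i = n_i/n_T; K_p = p_B / (p_A^2) with p_i = y_i·P.
Equating to 0.00246 kPa^-1 and solving on 0 < X < 1: X = 0.474.

X = 0.474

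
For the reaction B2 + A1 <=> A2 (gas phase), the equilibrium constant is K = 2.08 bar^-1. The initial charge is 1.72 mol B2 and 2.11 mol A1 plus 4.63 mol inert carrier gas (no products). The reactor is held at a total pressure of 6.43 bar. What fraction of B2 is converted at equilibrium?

Let X = conversion of B2 (basis 1.72 mol B2); extent of reaction ξ = 1.72X.
At extent ξ: n_B2 = 1.72 − 1.72X; n_A1 = 2.11 − 1.72X; n_A2 = 1.72X; n_I = 4.63 (inert).
n_T = Σnᵢ = 8.46 − 1.72X.
Mole fractions y_i = n_i/n_T; K = p_A2 / (p_B2 p_A1) with p_i = y_i·P.
Substituting and setting equal to 2.08 bar^-1 gives a polynomial in X; the root in (0,1) is X = 0.645.

X = 0.645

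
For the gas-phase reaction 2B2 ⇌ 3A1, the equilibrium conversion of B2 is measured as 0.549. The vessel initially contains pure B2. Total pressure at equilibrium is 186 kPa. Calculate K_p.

K_p = 401 kPa

Basis: 1 mol B2 initially; let X = conversion of B2. Extent ξ = 0.5X.
Species balance: n_B2 = 1 − X; n_A1 = 1.5X.
Total moles n_T = 1 + 0.5X.
At X = 0.549: n_B2 = 0.451, n_A1 = 0.824, n_T = 1.27.
p_i = (n_i/n_T)·P. K_p = p_A1^3 / (p_B2^2) = 401 kPa.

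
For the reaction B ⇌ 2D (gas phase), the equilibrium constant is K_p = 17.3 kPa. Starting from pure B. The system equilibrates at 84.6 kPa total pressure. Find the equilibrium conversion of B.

X = 0.221

Let X = conversion of B (basis 1 mol B); extent of reaction ξ = X.
Species balance: n_B = 1 − X; n_D = 2X.
Total moles n_T = 1 + X.
y_i = n_i/n_T, p_i = y_i·P. K_p = p_D^2 / (p_B).
Equating to 17.3 kPa and solving on 0 < X < 1: X = 0.221.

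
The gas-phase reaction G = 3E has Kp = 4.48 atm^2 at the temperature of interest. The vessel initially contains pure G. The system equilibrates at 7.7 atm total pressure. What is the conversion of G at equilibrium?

X = 0.160

Let X = conversion of G (basis 1 mol G); extent of reaction ξ = X.
Mole table: n_G = 1 − X; n_E = 3X.
n_T = Σnᵢ = 1 + 2X.
With p_i = (n_i/n_T)P, Kp = p_E^3 / (p_G).
This yields a degree-3 equation in X; solving on (0,1), X = 0.160.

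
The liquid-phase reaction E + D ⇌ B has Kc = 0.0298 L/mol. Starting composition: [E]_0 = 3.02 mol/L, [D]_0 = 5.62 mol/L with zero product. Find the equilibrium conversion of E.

X = 0.134

Let X = conversion of E; extent ξ = 3.02·X mol/L.
Concentrations: [E] = 3.02 − 3.02X; [D] = 5.62 − 3.02X; [B] = 3.02X.
Kc = [B] / ([E] [D]).
Setting equal to 0.0298 and solving for X on (0,1) gives X = 0.134.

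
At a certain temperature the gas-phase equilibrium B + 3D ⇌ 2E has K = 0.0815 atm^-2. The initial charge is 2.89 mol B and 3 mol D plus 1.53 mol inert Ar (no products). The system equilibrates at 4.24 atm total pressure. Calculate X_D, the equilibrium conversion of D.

Basis: 3 mol D initially; let X = conversion of D. Extent ξ = X.
Mole table: n_B = 2.89 − X; n_D = 3 − 3X; n_E = 2X; n_I = 1.53 (inert).
Summing: n_T = 7.42 − 2X.
Mole fractions y_i = n_i/n_T; K = p_E^2 / (p_B p_D^3) with p_i = y_i·P.
Equating to 0.0815 atm^-2 and solving on 0 < X < 1: X = 0.372.

X = 0.372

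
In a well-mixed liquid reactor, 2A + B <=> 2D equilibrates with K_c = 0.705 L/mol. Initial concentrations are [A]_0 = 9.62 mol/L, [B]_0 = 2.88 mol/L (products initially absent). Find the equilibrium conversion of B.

X = 0.719

Let X = conversion of B; extent ξ = 2.88·X mol/L.
Concentrations: [A] = 9.62 − 5.76X; [B] = 2.88 − 2.88X; [D] = 5.76X.
K_c = [D]^2 / ([A]^2 [B]).
Setting equal to 0.705 and solving for X on (0,1) gives X = 0.719.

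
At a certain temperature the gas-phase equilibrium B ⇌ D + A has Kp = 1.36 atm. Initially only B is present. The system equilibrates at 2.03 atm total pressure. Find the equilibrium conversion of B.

X = 0.633

Take 1 mol B as basis and let X be its fractional conversion, so ξ = X.
At extent ξ: n_B = 1 − X; n_D = X; n_A = X.
Total moles n_T = 1 + X.
Mole fractions y_i = n_i/n_T; Kp = p_D p_A / (p_B) with p_i = y_i·P.
Equating to 1.36 atm and solving on 0 < X < 1: X = 0.633.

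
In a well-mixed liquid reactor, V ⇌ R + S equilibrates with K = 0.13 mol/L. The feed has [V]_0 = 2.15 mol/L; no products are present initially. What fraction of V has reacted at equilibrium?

Let X = conversion of V; extent ξ = 2.15·X mol/L.
Concentrations: [V] = 2.15 − 2.15X; [R] = 2.15X; [S] = 2.15X.
K = [R] [S] / ([V]).
This equals 0.13 at X = 0.218 (the root in 0 < X < 1).

X = 0.218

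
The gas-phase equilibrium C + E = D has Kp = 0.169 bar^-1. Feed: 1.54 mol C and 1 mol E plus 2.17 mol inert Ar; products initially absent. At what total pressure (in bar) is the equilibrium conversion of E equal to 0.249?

Let X = conversion of E (basis 1 mol E); extent of reaction ξ = X.
Mole table: n_C = 1.54 − X; n_E = 1 − X; n_D = X; n_I = 2.17 (inert).
Total moles n_T = 4.71 − X.
Kp = p_D / (p_C p_E) with p_i = (n_i/n_T)·P.
At X = 0.249: the mole-fraction product g(X) = Π y_i^ν_i = 1.146. Since Kp = g(X)·P^{-1}, P = (g/Kp)^(1/1) = (1.146/0.169)^(1/1) = 6.78 bar.

P = 6.78 bar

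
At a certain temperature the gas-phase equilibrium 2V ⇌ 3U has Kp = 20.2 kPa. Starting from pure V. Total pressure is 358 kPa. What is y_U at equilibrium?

y_U = 0.302

Take 1 mol V as basis and let X be its fractional conversion, so ξ = 0.5X.
Moles: n_V = 1 − X; n_U = 1.5X.
Summing: n_T = 1 + 0.5X.
y_i = n_i/n_T, p_i = y_i·P. Kp = p_U^3 / (p_V^2).
Setting this equal to 20.2 kPa and taking the physical root (0 < X < 1) gives X = 0.224.
Then n_U = 0.336, n_T = 1.11, so y_U = 0.302.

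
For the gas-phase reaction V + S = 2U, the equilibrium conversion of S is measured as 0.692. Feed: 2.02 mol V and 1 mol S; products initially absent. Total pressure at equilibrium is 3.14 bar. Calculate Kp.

Take 1 mol S as basis and let X be its fractional conversion, so ξ = X.
Mole table: n_V = 2.02 − X; n_S = 1 − X; n_U = 2X.
Total moles n_T = 3.02 (Δν = 0, constant).
At X = 0.692: n_V = 1.33, n_S = 0.308, n_U = 1.38, n_T = 3.02.
p_i = (n_i/n_T)·P. Kp = p_U^2 / (p_V p_S) = 4.68.

Kp = 4.68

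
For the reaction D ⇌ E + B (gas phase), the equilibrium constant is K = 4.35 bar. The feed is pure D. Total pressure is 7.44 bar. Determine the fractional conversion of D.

X = 0.607

Basis: 1 mol D initially; let X = conversion of D. Extent ξ = X.
Species balance: n_D = 1 − X; n_E = X; n_B = X.
n_T = Σnᵢ = 1 + X.
Mole fractions y_i = n_i/n_T; K = p_E p_B / (p_D) with p_i = y_i·P.
Substituting and setting equal to 4.35 bar gives a polynomial in X; the root in (0,1) is X = 0.607.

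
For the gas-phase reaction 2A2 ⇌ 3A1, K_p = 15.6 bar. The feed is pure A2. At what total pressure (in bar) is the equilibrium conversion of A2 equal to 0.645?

Take 1 mol A2 as basis and let X be its fractional conversion, so ξ = 0.5X.
Species balance: n_A2 = 1 − X; n_A1 = 1.5X.
n_T = Σnᵢ = 1 + 0.5X.
K_p = p_A1^3 / (p_A2^2) with p_i = (n_i/n_T)·P.
At X = 0.645: the mole-fraction product g(X) = Π y_i^ν_i = 5.434. Since K_p = g(X)·P^{1}, P = (K_p/g)^(1/1) = (15.6/5.434)^(1/1) = 2.87 bar.

P = 2.87 bar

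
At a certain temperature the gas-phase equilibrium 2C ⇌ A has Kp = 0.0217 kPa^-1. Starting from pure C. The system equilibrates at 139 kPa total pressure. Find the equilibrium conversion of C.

Let X = conversion of C (basis 1 mol C); extent of reaction ξ = 0.5X.
Species balance: n_C = 1 − X; n_A = 0.5X.
n_T = Σnᵢ = 1 − 0.5X.
y_i = n_i/n_T, p_i = y_i·P. Kp = p_A / (p_C^2).
Substituting and setting equal to 0.0217 kPa^-1 gives a polynomial in X; the root in (0,1) is X = 0.723.

X = 0.723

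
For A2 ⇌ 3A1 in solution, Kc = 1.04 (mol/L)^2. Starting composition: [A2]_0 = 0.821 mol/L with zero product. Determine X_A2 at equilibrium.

X = 0.336

Let X = conversion of A2; extent ξ = 0.821·X mol/L.
Concentrations: [A2] = 0.821 − 0.821X; [A1] = 2.46X.
Kc = [A1]^3 / ([A2]).
This equals 1.04 at X = 0.336 (the root in 0 < X < 1).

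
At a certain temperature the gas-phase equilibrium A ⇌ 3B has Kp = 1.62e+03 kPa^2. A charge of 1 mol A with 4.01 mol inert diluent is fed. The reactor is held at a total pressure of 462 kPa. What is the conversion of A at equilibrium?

X = 0.188

Let X = conversion of A (basis 1 mol A); extent of reaction ξ = X.
Moles: n_A = 1 − X; n_B = 3X; n_I = 4.01 (inert).
Summing: n_T = 5.01 + 2X.
Mole fractions y_i = n_i/n_T; Kp = p_B^3 / (p_A) with p_i = y_i·P.
This yields a degree-3 equation in X; solving on (0,1), X = 0.188.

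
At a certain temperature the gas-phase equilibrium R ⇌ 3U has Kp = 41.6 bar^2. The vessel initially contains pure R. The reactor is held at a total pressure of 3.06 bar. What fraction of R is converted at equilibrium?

Basis: 1 mol R initially; let X = conversion of R. Extent ξ = X.
Moles: n_R = 1 − X; n_U = 3X.
Summing: n_T = 1 + 2X.
y_i = n_i/n_T, p_i = y_i·P. Kp = p_U^3 / (p_R).
Setting this equal to 41.6 bar^2 and taking the physical root (0 < X < 1) gives X = 0.668.

X = 0.668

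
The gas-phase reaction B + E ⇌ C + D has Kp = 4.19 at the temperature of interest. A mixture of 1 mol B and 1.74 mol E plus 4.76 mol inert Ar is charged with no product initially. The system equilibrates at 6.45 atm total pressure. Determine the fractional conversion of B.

X = 0.823

Let X = conversion of B (basis 1 mol B); extent of reaction ξ = X.
At extent ξ: n_B = 1 − X; n_E = 1.74 − X; n_C = X; n_D = X; n_I = 4.76 (inert).
Total moles n_T = 7.5 (Δν = 0, constant).
With p_i = (n_i/n_T)P, Kp = p_C p_D / (p_B p_E).
Setting this equal to 4.19 and taking the physical root (0 < X < 1) gives X = 0.823.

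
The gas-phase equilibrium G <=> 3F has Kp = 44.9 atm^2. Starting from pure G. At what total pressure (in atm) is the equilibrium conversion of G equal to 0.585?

P = 4.03 atm

Basis: 1 mol G initially; let X = conversion of G. Extent ξ = X.
Moles: n_G = 1 − X; n_F = 3X.
Total moles n_T = 1 + 2X.
Kp = p_F^3 / (p_G) with p_i = (n_i/n_T)·P.
At X = 0.585: the mole-fraction product g(X) = Π y_i^ν_i = 2.766. Since Kp = g(X)·P^{2}, P = (Kp/g)^(1/2) = (44.9/2.766)^(1/2) = 4.03 atm.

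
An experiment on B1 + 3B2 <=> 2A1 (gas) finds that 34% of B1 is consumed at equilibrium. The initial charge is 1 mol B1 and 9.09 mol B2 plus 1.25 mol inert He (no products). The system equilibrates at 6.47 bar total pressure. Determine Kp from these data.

Kp = 0.00362 bar^-2

Take 1 mol B1 as basis and let X be its fractional conversion, so ξ = X.
At extent ξ: n_B1 = 1 − X; n_B2 = 9.09 − 3X; n_A1 = 2X; n_I = 1.25 (inert).
n_T = Σnᵢ = 11.3 − 2X.
At X = 0.34: n_B1 = 0.66, n_B2 = 8.07, n_A1 = 0.68, n_T = 10.7.
p_i = (n_i/n_T)·P. Kp = p_A1^2 / (p_B1 p_B2^3) = 0.00362 bar^-2.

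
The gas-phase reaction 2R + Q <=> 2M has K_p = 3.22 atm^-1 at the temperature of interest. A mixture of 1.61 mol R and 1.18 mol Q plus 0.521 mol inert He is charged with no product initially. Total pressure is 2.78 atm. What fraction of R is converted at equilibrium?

Basis: 1.61 mol R initially; let X = conversion of R. Extent ξ = 0.805X.
Species balance: n_R = 1.61 − 1.61X; n_Q = 1.18 − 0.805X; n_M = 1.61X; n_I = 0.521 (inert).
Summing: n_T = 3.31 − 0.805X.
y_i = n_i/n_T, p_i = y_i·P. K_p = p_M^2 / (p_R^2 p_Q).
Setting this equal to 3.22 atm^-1 and taking the physical root (0 < X < 1) gives X = 0.598.

X = 0.598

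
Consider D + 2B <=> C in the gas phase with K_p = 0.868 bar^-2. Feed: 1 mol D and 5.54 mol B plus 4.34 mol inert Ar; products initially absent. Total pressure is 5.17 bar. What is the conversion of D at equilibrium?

X = 0.806

Basis: 1 mol D initially; let X = conversion of D. Extent ξ = X.
Species balance: n_D = 1 − X; n_B = 5.54 − 2X; n_C = X; n_I = 4.34 (inert).
Summing: n_T = 10.9 − 2X.
With p_i = (n_i/n_T)P, K_p = p_C / (p_D p_B^2).
This yields a degree-3 equation in X; solving on (0,1), X = 0.806.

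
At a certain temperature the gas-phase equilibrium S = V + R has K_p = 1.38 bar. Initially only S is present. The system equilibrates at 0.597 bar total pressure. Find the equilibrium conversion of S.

Take 1 mol S as basis and let X be its fractional conversion, so ξ = X.
Moles: n_S = 1 − X; n_V = X; n_R = X.
n_T = Σnᵢ = 1 + X.
y_i = n_i/n_T, p_i = y_i·P. K_p = p_V p_R / (p_S).
Equating to 1.38 bar and solving on 0 < X < 1: X = 0.835.

X = 0.835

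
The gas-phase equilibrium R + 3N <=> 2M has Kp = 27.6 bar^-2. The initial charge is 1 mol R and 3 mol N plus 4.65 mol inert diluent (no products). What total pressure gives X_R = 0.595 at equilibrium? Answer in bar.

P = 1.98 bar

Basis: 1 mol R initially; let X = conversion of R. Extent ξ = X.
Moles: n_R = 1 − X; n_N = 3 − 3X; n_M = 2X; n_I = 4.65 (inert).
Total moles n_T = 8.65 − 2X.
Kp = p_M^2 / (p_R p_N^3) with p_i = (n_i/n_T)·P.
At X = 0.595: the mole-fraction product g(X) = Π y_i^ν_i = 108.5. Since Kp = g(X)·P^{-2}, P = (g/Kp)^(1/2) = (108.5/27.6)^(1/2) = 1.98 bar.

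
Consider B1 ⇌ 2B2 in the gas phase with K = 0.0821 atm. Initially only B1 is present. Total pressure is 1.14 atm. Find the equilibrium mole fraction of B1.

Basis: 1 mol B1 initially; let X = conversion of B1. Extent ξ = X.
Moles: n_B1 = 1 − X; n_B2 = 2X.
Summing: n_T = 1 + X.
y_i = n_i/n_T, p_i = y_i·P. K = p_B2^2 / (p_B1).
This yields a degree-2 equation in X; solving on (0,1), X = 0.133.
Then n_B1 = 0.867, n_T = 1.13, so y_B1 = 0.765.

y_B1 = 0.765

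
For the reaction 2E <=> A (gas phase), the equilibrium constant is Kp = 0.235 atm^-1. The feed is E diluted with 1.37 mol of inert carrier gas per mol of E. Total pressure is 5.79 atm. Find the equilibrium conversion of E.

X = 0.422

Take 1 mol E as basis and let X be its fractional conversion, so ξ = 0.5X.
Mole table: n_E = 1 − X; n_A = 0.5X; n_I = 1.37 (inert).
Total moles n_T = 2.37 − 0.5X.
y_i = n_i/n_T, p_i = y_i·P. Kp = p_A / (p_E^2).
Equating to 0.235 atm^-1 and solving on 0 < X < 1: X = 0.422.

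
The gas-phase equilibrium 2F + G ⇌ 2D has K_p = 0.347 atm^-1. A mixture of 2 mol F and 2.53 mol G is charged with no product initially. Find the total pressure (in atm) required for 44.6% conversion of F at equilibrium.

P = 3.66 atm

Basis: 2 mol F initially; let X = conversion of F. Extent ξ = X.
At extent ξ: n_F = 2 − 2X; n_G = 2.53 − X; n_D = 2X.
n_T = Σnᵢ = 4.53 − X.
K_p = p_D^2 / (p_F^2 p_G) with p_i = (n_i/n_T)·P.
At X = 0.446: the mole-fraction product g(X) = Π y_i^ν_i = 1.27. Since K_p = g(X)·P^{-1}, P = (g/K_p)^(1/1) = (1.27/0.347)^(1/1) = 3.66 atm.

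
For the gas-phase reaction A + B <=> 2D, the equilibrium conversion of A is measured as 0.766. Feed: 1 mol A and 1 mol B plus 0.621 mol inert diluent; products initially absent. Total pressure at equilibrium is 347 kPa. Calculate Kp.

Take 1 mol A as basis and let X be its fractional conversion, so ξ = X.
Moles: n_A = 1 − X; n_B = 1 − X; n_D = 2X; n_I = 0.621 (inert).
Since Δν = 0, n_T = 2.62 throughout.
At X = 0.766: n_A = 0.234, n_B = 0.234, n_D = 1.53, n_T = 2.62.
p_i = (n_i/n_T)·P. Kp = p_D^2 / (p_A p_B) = 42.9.

Kp = 42.9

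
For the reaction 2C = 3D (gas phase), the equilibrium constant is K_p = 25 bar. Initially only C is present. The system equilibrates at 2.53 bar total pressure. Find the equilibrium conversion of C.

Basis: 1 mol C initially; let X = conversion of C. Extent ξ = 0.5X.
Moles: n_C = 1 − X; n_D = 1.5X.
n_T = Σnᵢ = 1 + 0.5X.
With p_i = (n_i/n_T)P, K_p = p_D^3 / (p_C^2).
Substituting and setting equal to 25 bar gives a polynomial in X; the root in (0,1) is X = 0.703.

X = 0.703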